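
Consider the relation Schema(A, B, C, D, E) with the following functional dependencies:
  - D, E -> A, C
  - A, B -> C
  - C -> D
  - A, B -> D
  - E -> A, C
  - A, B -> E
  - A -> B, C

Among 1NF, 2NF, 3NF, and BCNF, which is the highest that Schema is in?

2NF

Candidate keys: {A}, {E}. Prime attributes: {A, E}.
For C -> D we have {C}⁺ = {C, D}; {C} is not a superkey, so BCNF fails.
C -> D determines the non-prime attribute {D} from a non-superkey — 3NF is violated.
Every candidate key is a single attribute, so no partial dependency is possible; 2NF holds.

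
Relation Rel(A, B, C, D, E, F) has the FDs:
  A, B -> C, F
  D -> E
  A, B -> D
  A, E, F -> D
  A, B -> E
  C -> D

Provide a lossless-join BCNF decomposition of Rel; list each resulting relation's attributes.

Candidate key of the original relation: {A, B}.
{A, B, C, D, E, F}: {D} determines {D, E} here but is not a superkey — split on D -> E, giving {D, E} and {A, B, C, D, F}.
{D, E}: every determinant is a superkey — BCNF.
{A, B, C, D, F}: {C} determines {C, D} here but is not a superkey — split on C -> D, giving {C, D} and {A, B, C, F}.
{C, D}: every determinant is a superkey — BCNF.
{A, B, C, F}: every determinant is a superkey — BCNF.

{A, B, C, F}; {C, D}; {D, E}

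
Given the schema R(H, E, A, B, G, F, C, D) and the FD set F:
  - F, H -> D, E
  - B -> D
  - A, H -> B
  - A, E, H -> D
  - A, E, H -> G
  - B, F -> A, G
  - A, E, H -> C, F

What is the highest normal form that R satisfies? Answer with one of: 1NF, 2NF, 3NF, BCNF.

Candidate keys: {A, E, H}, {A, F, H}, {B, F, H}. Prime attributes: {A, B, E, F, H}.
F, H -> D, E: {F, H}⁺ = {D, E, F, H}, which is not all of the attributes, so the left side is not a superkey — BCNF is violated.
Because {D} is non-prime and the left side of F, H -> D, E is not a superkey, the relation is not in 3NF.
The proper key subset {A, H} of {A, E, H} determines non-prime {D}, so the relation is not even in 2NF.

1NF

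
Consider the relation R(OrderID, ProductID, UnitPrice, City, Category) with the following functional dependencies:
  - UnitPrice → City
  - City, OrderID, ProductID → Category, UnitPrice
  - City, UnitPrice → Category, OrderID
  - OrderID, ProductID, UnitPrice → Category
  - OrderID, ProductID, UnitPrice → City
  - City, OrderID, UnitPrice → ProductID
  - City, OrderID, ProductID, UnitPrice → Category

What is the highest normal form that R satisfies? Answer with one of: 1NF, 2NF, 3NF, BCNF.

Candidate keys: {City, OrderID, ProductID}, {UnitPrice}. Prime attributes: {City, OrderID, ProductID, UnitPrice}.
Each dependency's left side is a superkey — BCNF holds.

BCNF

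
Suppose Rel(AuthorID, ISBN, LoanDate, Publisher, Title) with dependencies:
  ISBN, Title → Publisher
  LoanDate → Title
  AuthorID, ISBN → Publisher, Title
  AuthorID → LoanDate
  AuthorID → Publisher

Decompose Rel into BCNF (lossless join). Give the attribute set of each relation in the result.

Candidate key of the original relation: {AuthorID, ISBN}.
Within {AuthorID, ISBN, LoanDate, Publisher, Title}: {ISBN, Title}⁺ ∩ {AuthorID, ISBN, LoanDate, Publisher, Title} = {ISBN, Publisher, Title}, not the whole set, so ISBN, Title → Publisher violates BCNF; decompose into {ISBN, Publisher, Title} and {AuthorID, ISBN, LoanDate, Title}.
{ISBN, Publisher, Title} has no BCNF violation.
Within {AuthorID, ISBN, LoanDate, Title}: {LoanDate}⁺ ∩ {AuthorID, ISBN, LoanDate, Title} = {LoanDate, Title}, not the whole set, so LoanDate → Title violates BCNF; decompose into {LoanDate, Title} and {AuthorID, ISBN, LoanDate}.
{LoanDate, Title} has no BCNF violation.
Within {AuthorID, ISBN, LoanDate}: {AuthorID}⁺ ∩ {AuthorID, ISBN, LoanDate} = {AuthorID, LoanDate}, not the whole set, so AuthorID → LoanDate violates BCNF; decompose into {AuthorID, LoanDate} and {AuthorID, ISBN}.
{AuthorID, LoanDate} has no BCNF violation.
{AuthorID, ISBN} has no BCNF violation.

{AuthorID, ISBN}; {AuthorID, LoanDate}; {ISBN, Publisher, Title}; {LoanDate, Title}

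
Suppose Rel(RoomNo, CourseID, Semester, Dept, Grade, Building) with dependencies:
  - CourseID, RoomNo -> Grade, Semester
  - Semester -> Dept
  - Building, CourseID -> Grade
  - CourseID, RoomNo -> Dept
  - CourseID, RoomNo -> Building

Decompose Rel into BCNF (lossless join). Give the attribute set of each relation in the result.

Candidate key of the original relation: {CourseID, RoomNo}.
In {Building, CourseID, Dept, Grade, RoomNo, Semester}, {Semester} is not a superkey ({Semester}⁺ restricted to this set is {Dept, Semester}), so split on Semester -> Dept into {Dept, Semester} and {Building, CourseID, Grade, RoomNo, Semester}.
{Dept, Semester} has no BCNF violation.
In {Building, CourseID, Grade, RoomNo, Semester}, {Building, CourseID} is not a superkey ({Building, CourseID}⁺ restricted to this set is {Building, CourseID, Grade}), so split on Building, CourseID -> Grade into {Building, CourseID, Grade} and {Building, CourseID, RoomNo, Semester}.
{Building, CourseID, Grade} has no BCNF violation.
{Building, CourseID, RoomNo, Semester} has no BCNF violation.

{Building, CourseID, Grade}; {Building, CourseID, RoomNo, Semester}; {Dept, Semester}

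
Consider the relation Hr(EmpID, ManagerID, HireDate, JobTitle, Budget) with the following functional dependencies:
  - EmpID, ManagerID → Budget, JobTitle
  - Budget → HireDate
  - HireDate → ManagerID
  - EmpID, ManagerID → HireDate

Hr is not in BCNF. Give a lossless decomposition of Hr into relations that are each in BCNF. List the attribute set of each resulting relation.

Candidate keys of the original relation: {Budget, EmpID}, {EmpID, HireDate}, {EmpID, ManagerID}.
In {Budget, EmpID, HireDate, JobTitle, ManagerID}, {Budget} is not a superkey ({Budget}⁺ restricted to this set is {Budget, HireDate, ManagerID}), so split on Budget → HireDate, ManagerID into {Budget, HireDate, ManagerID} and {Budget, EmpID, JobTitle}.
In {Budget, HireDate, ManagerID}, {HireDate} is not a superkey ({HireDate}⁺ restricted to this set is {HireDate, ManagerID}), so split on HireDate → ManagerID into {HireDate, ManagerID} and {Budget, HireDate}.
{HireDate, ManagerID}: every determinant is a superkey — BCNF.
{Budget, HireDate}: every determinant is a superkey — BCNF.
{Budget, EmpID, JobTitle}: every determinant is a superkey — BCNF.

{Budget, EmpID, JobTitle}; {Budget, HireDate}; {HireDate, ManagerID}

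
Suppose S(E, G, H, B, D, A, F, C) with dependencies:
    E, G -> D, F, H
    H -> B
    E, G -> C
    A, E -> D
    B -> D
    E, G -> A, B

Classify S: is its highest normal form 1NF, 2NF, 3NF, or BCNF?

Candidate key: {E, G}. Prime attributes: {E, G}.
For H -> B we have {H}⁺ = {B, D, H}; {H} is not a superkey, so BCNF fails.
H -> B has non-prime {B} on the right and a non-superkey on the left, so 3NF fails.
Checking every proper subset of each key, none determines a non-prime attribute — 2NF is satisfied.

2NF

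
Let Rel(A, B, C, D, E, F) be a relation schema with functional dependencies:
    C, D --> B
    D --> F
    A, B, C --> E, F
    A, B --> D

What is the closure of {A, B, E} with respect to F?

{A, B, D, E, F}

Start with {A, B, E}.
A, B --> D applies; add {D} → now {A, B, D, E}.
D --> F applies; add {F} → now {A, B, D, E, F}.
No further FD applies.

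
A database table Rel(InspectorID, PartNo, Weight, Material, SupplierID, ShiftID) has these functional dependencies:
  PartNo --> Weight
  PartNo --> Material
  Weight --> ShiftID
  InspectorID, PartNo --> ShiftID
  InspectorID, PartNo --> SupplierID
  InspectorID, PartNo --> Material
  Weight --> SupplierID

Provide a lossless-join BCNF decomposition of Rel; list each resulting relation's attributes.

{InspectorID, PartNo}; {Material, PartNo, Weight}; {ShiftID, SupplierID, Weight}

Candidate key of the original relation: {InspectorID, PartNo}.
In {InspectorID, Material, PartNo, ShiftID, SupplierID, Weight}, {PartNo} is not a superkey ({PartNo}⁺ restricted to this set is {Material, PartNo, ShiftID, SupplierID, Weight}), so split on PartNo --> Material, ShiftID, SupplierID, Weight into {Material, PartNo, ShiftID, SupplierID, Weight} and {InspectorID, PartNo}.
In {Material, PartNo, ShiftID, SupplierID, Weight}, {Weight} is not a superkey ({Weight}⁺ restricted to this set is {ShiftID, SupplierID, Weight}), so split on Weight --> ShiftID, SupplierID into {ShiftID, SupplierID, Weight} and {Material, PartNo, Weight}.
{ShiftID, SupplierID, Weight} has no BCNF violation.
{Material, PartNo, Weight} has no BCNF violation.
{InspectorID, PartNo} has no BCNF violation.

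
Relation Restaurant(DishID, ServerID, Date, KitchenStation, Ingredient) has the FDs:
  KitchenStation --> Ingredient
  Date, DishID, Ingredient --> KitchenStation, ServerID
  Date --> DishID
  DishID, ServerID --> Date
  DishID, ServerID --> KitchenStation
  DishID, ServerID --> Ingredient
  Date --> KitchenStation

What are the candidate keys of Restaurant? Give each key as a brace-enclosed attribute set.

{Date}, {DishID, ServerID}

{Date}⁺ = {Date, DishID, Ingredient, KitchenStation, ServerID}, which is every attribute, so {Date} is a candidate key.
{DishID, ServerID}⁺ = {Date, DishID, Ingredient, KitchenStation, ServerID}, which is every attribute, so {DishID, ServerID} is a candidate key.
Any other superkey properly contains one of these, so there are no further candidate keys.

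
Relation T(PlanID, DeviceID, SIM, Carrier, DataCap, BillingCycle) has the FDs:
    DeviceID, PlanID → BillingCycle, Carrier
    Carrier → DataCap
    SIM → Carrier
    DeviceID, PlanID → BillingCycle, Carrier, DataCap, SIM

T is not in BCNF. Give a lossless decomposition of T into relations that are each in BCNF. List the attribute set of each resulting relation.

{BillingCycle, DeviceID, PlanID, SIM}; {Carrier, DataCap}; {Carrier, SIM}

Candidate key of the original relation: {DeviceID, PlanID}.
{BillingCycle, Carrier, DataCap, DeviceID, PlanID, SIM}: {Carrier} determines {Carrier, DataCap} here but is not a superkey — split on Carrier → DataCap, giving {Carrier, DataCap} and {BillingCycle, Carrier, DeviceID, PlanID, SIM}.
{Carrier, DataCap} is in BCNF.
{BillingCycle, Carrier, DeviceID, PlanID, SIM}: {SIM} determines {Carrier, SIM} here but is not a superkey — split on SIM → Carrier, giving {Carrier, SIM} and {BillingCycle, DeviceID, PlanID, SIM}.
{Carrier, SIM} is in BCNF.
{BillingCycle, DeviceID, PlanID, SIM} is in BCNF.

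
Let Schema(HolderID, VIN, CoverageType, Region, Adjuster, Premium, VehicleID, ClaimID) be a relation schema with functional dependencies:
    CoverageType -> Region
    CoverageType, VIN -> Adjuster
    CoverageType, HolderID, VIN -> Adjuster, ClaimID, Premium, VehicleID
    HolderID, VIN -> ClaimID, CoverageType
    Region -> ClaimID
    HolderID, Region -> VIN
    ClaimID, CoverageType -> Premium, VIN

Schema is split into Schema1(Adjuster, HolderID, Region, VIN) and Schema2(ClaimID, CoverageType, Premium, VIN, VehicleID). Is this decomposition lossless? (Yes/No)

Common attributes: {VIN}; their closure is {VIN}.
Neither Schema1 nor Schema2 is contained in that closure, so the decomposition is lossy.

No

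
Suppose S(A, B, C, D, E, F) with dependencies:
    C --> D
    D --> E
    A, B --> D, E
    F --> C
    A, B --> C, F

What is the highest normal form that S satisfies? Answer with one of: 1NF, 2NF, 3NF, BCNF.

2NF

Candidate key: {A, B}. Prime attributes: {A, B}.
For C --> D we have {C}⁺ = {C, D, E}; {C} is not a superkey, so BCNF fails.
Because {D} is non-prime and the left side of C --> D is not a superkey, the relation is not in 3NF.
Checking every proper subset of each key, none determines a non-prime attribute — 2NF is satisfied.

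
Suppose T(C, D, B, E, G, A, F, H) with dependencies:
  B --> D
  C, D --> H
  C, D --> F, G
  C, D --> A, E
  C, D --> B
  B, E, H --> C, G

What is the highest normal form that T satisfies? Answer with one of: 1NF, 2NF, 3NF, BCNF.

Candidate keys: {B, C}, {B, E, H}, {C, D}. Prime attributes: {B, C, D, E, H}.
B --> D: {B}⁺ = {B, D}, which is not all of the attributes, so the left side is not a superkey — BCNF is violated.
Its right-hand attributes {D} are all prime, as are those of every other non-superkey FD — the relation is in 3NF.

3NF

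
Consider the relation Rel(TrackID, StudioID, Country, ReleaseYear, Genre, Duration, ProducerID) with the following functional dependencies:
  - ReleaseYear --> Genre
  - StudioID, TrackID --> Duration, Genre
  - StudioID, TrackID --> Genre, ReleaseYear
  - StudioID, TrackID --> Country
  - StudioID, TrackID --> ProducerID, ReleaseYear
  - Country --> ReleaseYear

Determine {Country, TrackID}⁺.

Start with {Country, TrackID}.
Country --> ReleaseYear applies; add {ReleaseYear} → now {Country, ReleaseYear, TrackID}.
ReleaseYear --> Genre applies; add {Genre} → now {Country, Genre, ReleaseYear, TrackID}.
No further FD applies.

{Country, Genre, ReleaseYear, TrackID}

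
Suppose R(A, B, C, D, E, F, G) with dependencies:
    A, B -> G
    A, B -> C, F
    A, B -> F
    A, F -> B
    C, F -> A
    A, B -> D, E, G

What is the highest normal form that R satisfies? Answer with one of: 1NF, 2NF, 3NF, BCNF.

Candidate keys: {A, B}, {A, F}, {C, F}. Prime attributes: {A, B, C, F}.
Each dependency's left side is a superkey — BCNF holds.

BCNF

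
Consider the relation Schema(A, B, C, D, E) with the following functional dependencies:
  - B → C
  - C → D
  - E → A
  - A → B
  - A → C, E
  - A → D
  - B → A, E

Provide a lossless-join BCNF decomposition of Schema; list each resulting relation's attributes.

{A, B, C, E}; {C, D}

Candidate keys of the original relation: {A}, {B}, {E}.
In {A, B, C, D, E}, {C} is not a superkey ({C}⁺ restricted to this set is {C, D}), so split on C → D into {C, D} and {A, B, C, E}.
{C, D} has no BCNF violation.
{A, B, C, E} has no BCNF violation.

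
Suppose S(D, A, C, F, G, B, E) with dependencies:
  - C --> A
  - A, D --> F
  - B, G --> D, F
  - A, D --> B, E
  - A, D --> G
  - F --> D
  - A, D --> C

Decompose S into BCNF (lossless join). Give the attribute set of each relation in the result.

Candidate keys of the original relation: {A, B, G}, {A, D}, {A, F}, {B, C, G}, {C, D}, {C, F}.
{A, B, C, D, E, F, G}: {C} determines {A, C} here but is not a superkey — split on C --> A, giving {A, C} and {B, C, D, E, F, G}.
{A, C} is in BCNF.
{B, C, D, E, F, G}: {B, G} determines {B, D, F, G} here but is not a superkey — split on B, G --> D, F, giving {B, D, F, G} and {B, C, E, G}.
{B, D, F, G}: {F} determines {D, F} here but is not a superkey — split on F --> D, giving {D, F} and {B, F, G}.
{D, F} is in BCNF.
{B, F, G} is in BCNF.
{B, C, E, G} is in BCNF.

{A, C}; {B, C, E, G}; {B, F, G}; {D, F}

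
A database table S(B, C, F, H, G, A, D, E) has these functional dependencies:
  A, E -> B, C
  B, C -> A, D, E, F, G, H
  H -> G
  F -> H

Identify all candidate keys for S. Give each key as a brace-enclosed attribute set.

{A, E}⁺ = {A, B, C, D, E, F, G, H}, which is every attribute, so {A, E} is a candidate key.
{B, C}⁺ = {A, B, C, D, E, F, G, H}, which is every attribute, so {B, C} is a candidate key.
Any other superkey properly contains one of these, so there are no further candidate keys.

{A, E}, {B, C}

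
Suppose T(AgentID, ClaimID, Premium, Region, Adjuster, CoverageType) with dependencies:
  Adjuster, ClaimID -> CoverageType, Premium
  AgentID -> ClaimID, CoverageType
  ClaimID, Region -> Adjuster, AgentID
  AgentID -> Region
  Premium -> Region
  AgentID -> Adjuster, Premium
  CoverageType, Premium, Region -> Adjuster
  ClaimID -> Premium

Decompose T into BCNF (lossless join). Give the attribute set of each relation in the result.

{Adjuster, CoverageType, Premium}; {AgentID, ClaimID, CoverageType, Premium}; {Premium, Region}

Candidate keys of the original relation: {AgentID}, {ClaimID}.
In {Adjuster, AgentID, ClaimID, CoverageType, Premium, Region}, {Premium} is not a superkey ({Premium}⁺ restricted to this set is {Premium, Region}), so split on Premium -> Region into {Premium, Region} and {Adjuster, AgentID, ClaimID, CoverageType, Premium}.
{Premium, Region} has no BCNF violation.
In {Adjuster, AgentID, ClaimID, CoverageType, Premium}, {CoverageType, Premium} is not a superkey ({CoverageType, Premium}⁺ restricted to this set is {Adjuster, CoverageType, Premium}), so split on CoverageType, Premium -> Adjuster into {Adjuster, CoverageType, Premium} and {AgentID, ClaimID, CoverageType, Premium}.
{Adjuster, CoverageType, Premium} has no BCNF violation.
{AgentID, ClaimID, CoverageType, Premium} has no BCNF violation.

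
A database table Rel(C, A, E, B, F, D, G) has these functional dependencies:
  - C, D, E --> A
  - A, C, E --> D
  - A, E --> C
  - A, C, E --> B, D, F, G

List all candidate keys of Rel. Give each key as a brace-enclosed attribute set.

{A, E}, {C, D, E}

{E} never appears on the right of any FD, so every key must include it.
{A, E}⁺ = {A, B, C, D, E, F, G}, which is every attribute, so {A, E} is a candidate key.
{C, D, E}⁺ = {A, B, C, D, E, F, G}, which is every attribute, so {C, D, E} is a candidate key.
These are minimal and exhaustive — every other superkey contains one of them.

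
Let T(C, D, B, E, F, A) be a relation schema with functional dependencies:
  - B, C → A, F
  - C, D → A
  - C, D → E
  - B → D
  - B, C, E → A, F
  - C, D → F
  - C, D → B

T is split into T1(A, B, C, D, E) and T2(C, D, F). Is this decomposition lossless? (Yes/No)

The shared attributes are {C, D} and {C, D}⁺ = {A, B, C, D, E, F}.
T1 is contained in that closure, so T1 ∩ T2 → T1 holds and the join is lossless.

Yes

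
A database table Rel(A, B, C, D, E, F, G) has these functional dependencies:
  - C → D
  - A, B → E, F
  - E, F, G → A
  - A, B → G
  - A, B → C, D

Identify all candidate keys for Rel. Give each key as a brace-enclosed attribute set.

No FD produces {B}, so it must be in every candidate key.
{A, B} is a candidate key since {A, B}⁺ = {A, B, C, D, E, F, G} covers every attribute.
{B, E, F, G} is a candidate key since {B, E, F, G}⁺ = {A, B, C, D, E, F, G} covers every attribute.
Any other superkey properly contains one of these, so there are no further candidate keys.

{A, B}, {B, E, F, G}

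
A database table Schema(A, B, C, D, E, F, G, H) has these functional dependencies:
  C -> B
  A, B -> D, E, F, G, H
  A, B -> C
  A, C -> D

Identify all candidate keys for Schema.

No FD produces {A}, so it must be in every candidate key.
Closure of {A, B} is {A, B, C, D, E, F, G, H}, the whole schema; {A, B} is a candidate key.
Closure of {A, C} is {A, B, C, D, E, F, G, H}, the whole schema; {A, C} is a candidate key.
Any other superkey properly contains one of these, so there are no further candidate keys.

{A, B}, {A, C}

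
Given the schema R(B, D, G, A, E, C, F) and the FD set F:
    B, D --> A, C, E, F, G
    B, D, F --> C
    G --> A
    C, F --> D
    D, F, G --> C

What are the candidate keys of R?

Attributes never on any right-hand side: {B} — every candidate key must contain it.
{B, D}⁺ = {A, B, C, D, E, F, G}, which is every attribute, so {B, D} is a candidate key.
{B, C, F}⁺ = {A, B, C, D, E, F, G}, which is every attribute, so {B, C, F} is a candidate key.
These are minimal and exhaustive — every other superkey contains one of them.

{B, C, F}, {B, D}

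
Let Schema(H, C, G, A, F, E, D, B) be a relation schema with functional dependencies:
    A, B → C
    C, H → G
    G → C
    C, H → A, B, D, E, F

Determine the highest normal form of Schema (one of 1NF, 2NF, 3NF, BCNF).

3NF

Candidate keys: {A, B, H}, {C, H}, {G, H}. Prime attributes: {A, B, C, G, H}.
A, B → C: {A, B}⁺ = {A, B, C}, which is not all of the attributes, so the left side is not a superkey — BCNF is violated.
Its right-hand attributes {C} are all prime, as are those of every other non-superkey FD — the relation is in 3NF.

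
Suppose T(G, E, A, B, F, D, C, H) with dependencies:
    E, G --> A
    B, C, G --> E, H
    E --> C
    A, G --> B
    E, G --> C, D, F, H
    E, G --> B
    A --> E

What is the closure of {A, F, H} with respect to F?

{A, C, E, F, H}

Start with {A, F, H}.
A --> E applies; add {E} → now {A, E, F, H}.
E --> C applies; add {C} → now {A, C, E, F, H}.
No further FD applies.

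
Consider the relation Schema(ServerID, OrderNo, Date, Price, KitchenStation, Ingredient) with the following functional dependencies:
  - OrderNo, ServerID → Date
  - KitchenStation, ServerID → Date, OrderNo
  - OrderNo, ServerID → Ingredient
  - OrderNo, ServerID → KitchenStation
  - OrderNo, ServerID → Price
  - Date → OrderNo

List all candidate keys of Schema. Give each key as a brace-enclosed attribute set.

{ServerID} never appears on the right of any FD, so every key must include it.
{Date, ServerID} is a candidate key since {Date, ServerID}⁺ = {Date, Ingredient, KitchenStation, OrderNo, Price, ServerID} covers every attribute.
{KitchenStation, ServerID} is a candidate key since {KitchenStation, ServerID}⁺ = {Date, Ingredient, KitchenStation, OrderNo, Price, ServerID} covers every attribute.
{OrderNo, ServerID} is a candidate key since {OrderNo, ServerID}⁺ = {Date, Ingredient, KitchenStation, OrderNo, Price, ServerID} covers every attribute.
These are minimal and exhaustive — every other superkey contains one of them.

{Date, ServerID}, {KitchenStation, ServerID}, {OrderNo, ServerID}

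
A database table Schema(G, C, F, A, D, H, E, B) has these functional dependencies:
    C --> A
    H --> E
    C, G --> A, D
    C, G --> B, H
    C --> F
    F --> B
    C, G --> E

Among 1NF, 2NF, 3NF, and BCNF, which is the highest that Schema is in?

1NF

Candidate key: {C, G}. Prime attributes: {C, G}.
For C --> A we have {C}⁺ = {A, B, C, F}; {C} is not a superkey, so BCNF fails.
Because {A} is non-prime and the left side of C --> A is not a superkey, the relation is not in 3NF.
{C} is a proper subset of the key {C, G}, and {C}⁺ contains the non-prime attributes {A, B, F} — a partial dependency, so 2NF is violated.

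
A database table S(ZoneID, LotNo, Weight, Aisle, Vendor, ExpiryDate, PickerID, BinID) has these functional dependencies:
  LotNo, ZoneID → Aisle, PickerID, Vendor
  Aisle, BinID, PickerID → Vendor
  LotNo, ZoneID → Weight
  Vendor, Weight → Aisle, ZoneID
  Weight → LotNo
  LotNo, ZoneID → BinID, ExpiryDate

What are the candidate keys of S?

{Aisle, BinID, PickerID, Weight}, {LotNo, ZoneID}, {Vendor, Weight}, {Weight, ZoneID}

{LotNo, ZoneID} is a candidate key since {LotNo, ZoneID}⁺ = {Aisle, BinID, ExpiryDate, LotNo, PickerID, Vendor, Weight, ZoneID} covers every attribute.
{Vendor, Weight} is a candidate key since {Vendor, Weight}⁺ = {Aisle, BinID, ExpiryDate, LotNo, PickerID, Vendor, Weight, ZoneID} covers every attribute.
{Weight, ZoneID} is a candidate key since {Weight, ZoneID}⁺ = {Aisle, BinID, ExpiryDate, LotNo, PickerID, Vendor, Weight, ZoneID} covers every attribute.
{Aisle, BinID, PickerID, Weight} is a candidate key since {Aisle, BinID, PickerID, Weight}⁺ = {Aisle, BinID, ExpiryDate, LotNo, PickerID, Vendor, Weight, ZoneID} covers every attribute.
No proper subset of any of these is a key, and no other minimal superkey exists.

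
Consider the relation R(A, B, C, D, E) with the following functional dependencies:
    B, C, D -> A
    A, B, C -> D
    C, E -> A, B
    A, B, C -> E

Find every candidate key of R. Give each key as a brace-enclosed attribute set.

{A, B, C}, {B, C, D}, {C, E}

No FD produces {C}, so it must be in every candidate key.
{C, E} is a candidate key since {C, E}⁺ = {A, B, C, D, E} covers every attribute.
{A, B, C} is a candidate key since {A, B, C}⁺ = {A, B, C, D, E} covers every attribute.
{B, C, D} is a candidate key since {B, C, D}⁺ = {A, B, C, D, E} covers every attribute.
Any other superkey properly contains one of these, so there are no further candidate keys.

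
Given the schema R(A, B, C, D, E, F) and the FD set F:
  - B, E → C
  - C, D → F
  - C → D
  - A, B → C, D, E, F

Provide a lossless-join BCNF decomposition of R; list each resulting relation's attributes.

Candidate key of the original relation: {A, B}.
In {A, B, C, D, E, F}, {B, E} is not a superkey ({B, E}⁺ restricted to this set is {B, C, D, E, F}), so split on B, E → C, D, F into {B, C, D, E, F} and {A, B, E}.
In {B, C, D, E, F}, {C, D} is not a superkey ({C, D}⁺ restricted to this set is {C, D, F}), so split on C, D → F into {C, D, F} and {B, C, D, E}.
{C, D, F}: every determinant is a superkey — BCNF.
In {B, C, D, E}, {C} is not a superkey ({C}⁺ restricted to this set is {C, D}), so split on C → D into {C, D} and {B, C, E}.
{C, D}: every determinant is a superkey — BCNF.
{B, C, E}: every determinant is a superkey — BCNF.
{A, B, E}: every determinant is a superkey — BCNF.

{A, B, E}; {B, C, E}; {C, D, F}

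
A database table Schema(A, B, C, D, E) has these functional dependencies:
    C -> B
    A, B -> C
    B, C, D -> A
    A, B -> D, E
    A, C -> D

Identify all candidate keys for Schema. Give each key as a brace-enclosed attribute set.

{A, B}⁺ = {A, B, C, D, E}, which is every attribute, so {A, B} is a candidate key.
{A, C}⁺ = {A, B, C, D, E}, which is every attribute, so {A, C} is a candidate key.
{C, D}⁺ = {A, B, C, D, E}, which is every attribute, so {C, D} is a candidate key.
Any other superkey properly contains one of these, so there are no further candidate keys.

{A, B}, {A, C}, {C, D}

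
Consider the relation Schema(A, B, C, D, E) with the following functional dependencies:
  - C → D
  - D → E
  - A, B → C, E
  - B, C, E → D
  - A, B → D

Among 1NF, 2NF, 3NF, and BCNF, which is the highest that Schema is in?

Candidate key: {A, B}. Prime attributes: {A, B}.
C → D: {C}⁺ = {C, D, E}, which is not all of the attributes, so the left side is not a superkey — BCNF is violated.
C → D determines the non-prime attribute {D} from a non-superkey — 3NF is violated.
No proper subset of a key has a non-prime attribute in its closure, so there is no partial dependency; 2NF holds.

2NF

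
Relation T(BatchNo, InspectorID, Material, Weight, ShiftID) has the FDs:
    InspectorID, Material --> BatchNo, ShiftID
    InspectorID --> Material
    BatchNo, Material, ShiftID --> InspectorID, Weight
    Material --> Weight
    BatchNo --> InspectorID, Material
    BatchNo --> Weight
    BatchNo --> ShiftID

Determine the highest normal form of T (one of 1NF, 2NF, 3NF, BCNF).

2NF

Candidate keys: {BatchNo}, {InspectorID}. Prime attributes: {BatchNo, InspectorID}.
For Material --> Weight we have {Material}⁺ = {Material, Weight}; {Material} is not a superkey, so BCNF fails.
Material --> Weight has non-prime {Weight} on the right and a non-superkey on the left, so 3NF fails.
With only single-attribute keys there can be no partial dependency, so 2NF holds.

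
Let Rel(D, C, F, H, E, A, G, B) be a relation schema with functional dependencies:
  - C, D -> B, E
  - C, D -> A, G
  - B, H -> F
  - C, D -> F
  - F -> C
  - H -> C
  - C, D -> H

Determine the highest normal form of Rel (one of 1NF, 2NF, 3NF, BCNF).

3NF

Candidate keys: {C, D}, {D, F}, {D, H}. Prime attributes: {C, D, F, H}.
For B, H -> F we have {B, H}⁺ = {B, C, F, H}; {B, H} is not a superkey, so BCNF fails.
Its right-hand attributes {F} are all prime, as are those of every other non-superkey FD — the relation is in 3NF.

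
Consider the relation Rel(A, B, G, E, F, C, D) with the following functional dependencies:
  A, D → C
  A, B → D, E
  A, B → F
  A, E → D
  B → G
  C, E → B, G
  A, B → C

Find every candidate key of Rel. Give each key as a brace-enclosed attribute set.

Attributes never on any right-hand side: {A} — every candidate key must contain it.
{A, B}⁺ = {A, B, C, D, E, F, G}, which is every attribute, so {A, B} is a candidate key.
{A, E}⁺ = {A, B, C, D, E, F, G}, which is every attribute, so {A, E} is a candidate key.
These are minimal and exhaustive — every other superkey contains one of them.

{A, B}, {A, E}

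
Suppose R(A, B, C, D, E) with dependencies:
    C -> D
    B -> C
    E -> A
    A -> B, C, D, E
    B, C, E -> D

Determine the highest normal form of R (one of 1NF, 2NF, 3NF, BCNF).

Candidate keys: {A}, {E}. Prime attributes: {A, E}.
C -> D: {C}⁺ = {C, D}, which is not all of the attributes, so the left side is not a superkey — BCNF is violated.
C -> D determines the non-prime attribute {D} from a non-superkey — 3NF is violated.
With only single-attribute keys there can be no partial dependency, so 2NF holds.

2NF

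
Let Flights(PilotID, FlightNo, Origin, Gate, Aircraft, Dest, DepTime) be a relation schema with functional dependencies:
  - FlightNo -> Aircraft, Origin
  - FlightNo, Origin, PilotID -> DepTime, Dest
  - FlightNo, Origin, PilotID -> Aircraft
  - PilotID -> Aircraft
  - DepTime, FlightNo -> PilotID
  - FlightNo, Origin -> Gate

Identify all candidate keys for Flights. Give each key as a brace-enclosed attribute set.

{DepTime, FlightNo}, {FlightNo, PilotID}

{FlightNo} never appears on the right of any FD, so every key must include it.
Closure of {DepTime, FlightNo} is {Aircraft, DepTime, Dest, FlightNo, Gate, Origin, PilotID}, the whole schema; {DepTime, FlightNo} is a candidate key.
Closure of {FlightNo, PilotID} is {Aircraft, DepTime, Dest, FlightNo, Gate, Origin, PilotID}, the whole schema; {FlightNo, PilotID} is a candidate key.
No proper subset of any of these is a key, and no other minimal superkey exists.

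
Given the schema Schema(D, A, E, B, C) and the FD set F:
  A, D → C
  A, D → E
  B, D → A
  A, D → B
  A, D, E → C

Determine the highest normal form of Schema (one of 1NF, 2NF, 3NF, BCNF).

BCNF

Candidate keys: {A, D}, {B, D}. Prime attributes: {A, B, D}.
Every FD has a superkey on the left, so the relation is in BCNF.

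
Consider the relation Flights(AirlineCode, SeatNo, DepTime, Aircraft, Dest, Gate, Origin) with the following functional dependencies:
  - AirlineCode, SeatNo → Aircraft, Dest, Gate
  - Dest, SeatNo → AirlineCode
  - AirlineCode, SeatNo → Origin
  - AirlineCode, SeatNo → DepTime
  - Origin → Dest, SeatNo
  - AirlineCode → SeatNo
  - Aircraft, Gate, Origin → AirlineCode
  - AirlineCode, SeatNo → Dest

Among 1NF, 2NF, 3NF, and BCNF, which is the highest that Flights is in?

Candidate keys: {AirlineCode}, {Dest, SeatNo}, {Origin}. Prime attributes: {AirlineCode, Dest, Origin, SeatNo}.
The left-hand side of every FD is a superkey, so BCNF is satisfied.

BCNF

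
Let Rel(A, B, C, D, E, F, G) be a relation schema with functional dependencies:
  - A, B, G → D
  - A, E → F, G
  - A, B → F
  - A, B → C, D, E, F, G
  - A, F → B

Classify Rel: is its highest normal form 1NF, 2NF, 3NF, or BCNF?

Candidate keys: {A, B}, {A, E}, {A, F}. Prime attributes: {A, B, E, F}.
Every FD has a superkey on the left, so the relation is in BCNF.

BCNF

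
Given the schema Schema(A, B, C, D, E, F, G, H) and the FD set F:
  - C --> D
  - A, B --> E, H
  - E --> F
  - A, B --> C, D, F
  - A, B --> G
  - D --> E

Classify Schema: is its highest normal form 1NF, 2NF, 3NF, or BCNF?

2NF

Candidate key: {A, B}. Prime attributes: {A, B}.
For C --> D we have {C}⁺ = {C, D, E, F}; {C} is not a superkey, so BCNF fails.
C --> D has non-prime {D} on the right and a non-superkey on the left, so 3NF fails.
No proper subset of a key has a non-prime attribute in its closure, so there is no partial dependency; 2NF holds.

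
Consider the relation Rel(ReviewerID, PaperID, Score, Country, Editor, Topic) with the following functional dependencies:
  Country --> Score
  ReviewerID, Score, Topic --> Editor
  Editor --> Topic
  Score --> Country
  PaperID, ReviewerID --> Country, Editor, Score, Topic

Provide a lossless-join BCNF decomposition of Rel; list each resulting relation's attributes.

Candidate key of the original relation: {PaperID, ReviewerID}.
Within {Country, Editor, PaperID, ReviewerID, Score, Topic}: {Country}⁺ ∩ {Country, Editor, PaperID, ReviewerID, Score, Topic} = {Country, Score}, not the whole set, so Country --> Score violates BCNF; decompose into {Country, Score} and {Country, Editor, PaperID, ReviewerID, Topic}.
{Country, Score} is in BCNF.
Within {Country, Editor, PaperID, ReviewerID, Topic}: {Editor}⁺ ∩ {Country, Editor, PaperID, ReviewerID, Topic} = {Editor, Topic}, not the whole set, so Editor --> Topic violates BCNF; decompose into {Editor, Topic} and {Country, Editor, PaperID, ReviewerID}.
{Editor, Topic} is in BCNF.
{Country, Editor, PaperID, ReviewerID} is in BCNF.

{Country, Editor, PaperID, ReviewerID}; {Country, Score}; {Editor, Topic}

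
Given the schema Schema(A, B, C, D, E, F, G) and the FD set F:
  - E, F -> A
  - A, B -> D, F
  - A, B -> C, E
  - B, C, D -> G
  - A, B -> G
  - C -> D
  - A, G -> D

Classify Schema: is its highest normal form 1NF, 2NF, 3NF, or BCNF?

2NF

Candidate keys: {A, B}, {B, E, F}. Prime attributes: {A, B, E, F}.
E, F -> A breaks BCNF: {E, F}⁺ = {A, E, F}, so {E, F} is not a superkey.
B, C, D -> G has non-prime {G} on the right and a non-superkey on the left, so 3NF fails.
No non-prime attribute depends on a proper subset of any candidate key, so 2NF holds.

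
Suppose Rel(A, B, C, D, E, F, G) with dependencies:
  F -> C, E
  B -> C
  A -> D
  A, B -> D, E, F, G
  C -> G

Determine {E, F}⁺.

Start with {E, F}.
F -> C, E applies; add {C} → now {C, E, F}.
C -> G applies; add {G} → now {C, E, F, G}.
No further FD applies.

{C, E, F, G}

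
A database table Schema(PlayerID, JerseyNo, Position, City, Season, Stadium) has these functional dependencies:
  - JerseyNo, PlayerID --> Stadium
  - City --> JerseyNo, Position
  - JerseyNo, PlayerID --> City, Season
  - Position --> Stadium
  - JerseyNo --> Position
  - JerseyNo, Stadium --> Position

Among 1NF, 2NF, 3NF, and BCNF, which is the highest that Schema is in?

Candidate keys: {City, PlayerID}, {JerseyNo, PlayerID}. Prime attributes: {City, JerseyNo, PlayerID}.
City --> JerseyNo, Position: {City}⁺ = {City, JerseyNo, Position, Stadium}, which is not all of the attributes, so the left side is not a superkey — BCNF is violated.
City --> JerseyNo, Position has non-prime {Position} on the right and a non-superkey on the left, so 3NF fails.
{City} is a proper subset of the key {City, PlayerID}, and {City}⁺ contains the non-prime attributes {Position, Stadium} — a partial dependency, so 2NF is violated.

1NF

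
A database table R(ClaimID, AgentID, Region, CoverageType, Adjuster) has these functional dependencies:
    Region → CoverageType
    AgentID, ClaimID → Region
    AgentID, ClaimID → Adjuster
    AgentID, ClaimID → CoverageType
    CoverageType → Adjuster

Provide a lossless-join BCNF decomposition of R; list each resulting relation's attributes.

Candidate key of the original relation: {AgentID, ClaimID}.
In {Adjuster, AgentID, ClaimID, CoverageType, Region}, {Region} is not a superkey ({Region}⁺ restricted to this set is {Adjuster, CoverageType, Region}), so split on Region → Adjuster, CoverageType into {Adjuster, CoverageType, Region} and {AgentID, ClaimID, Region}.
In {Adjuster, CoverageType, Region}, {CoverageType} is not a superkey ({CoverageType}⁺ restricted to this set is {Adjuster, CoverageType}), so split on CoverageType → Adjuster into {Adjuster, CoverageType} and {CoverageType, Region}.
{Adjuster, CoverageType} has no BCNF violation.
{CoverageType, Region} has no BCNF violation.
{AgentID, ClaimID, Region} has no BCNF violation.

{Adjuster, CoverageType}; {AgentID, ClaimID, Region}; {CoverageType, Region}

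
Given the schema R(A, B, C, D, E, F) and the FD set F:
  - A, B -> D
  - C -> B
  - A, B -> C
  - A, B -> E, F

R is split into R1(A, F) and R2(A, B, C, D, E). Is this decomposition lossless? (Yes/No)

Common attributes: {A}; their closure is {A}.
Neither R1 nor R2 is contained in that closure, so the decomposition is lossy.

No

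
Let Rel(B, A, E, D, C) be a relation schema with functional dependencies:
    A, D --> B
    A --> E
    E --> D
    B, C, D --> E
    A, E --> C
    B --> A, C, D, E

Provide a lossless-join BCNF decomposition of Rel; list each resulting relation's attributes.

{A, B, C, E}; {D, E}

Candidate keys of the original relation: {A}, {B}.
Within {A, B, C, D, E}: {E}⁺ ∩ {A, B, C, D, E} = {D, E}, not the whole set, so E --> D violates BCNF; decompose into {D, E} and {A, B, C, E}.
{D, E} has no BCNF violation.
{A, B, C, E} has no BCNF violation.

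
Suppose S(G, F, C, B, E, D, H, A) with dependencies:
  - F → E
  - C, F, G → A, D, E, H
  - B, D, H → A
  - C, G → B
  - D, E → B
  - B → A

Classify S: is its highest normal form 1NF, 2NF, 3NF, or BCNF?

1NF

Candidate key: {C, F, G}. Prime attributes: {C, F, G}.
F → E: {F}⁺ = {E, F}, which is not all of the attributes, so the left side is not a superkey — BCNF is violated.
F → E has non-prime {E} on the right and a non-superkey on the left, so 3NF fails.
The proper key subset {F} of {C, F, G} determines non-prime {E}, so the relation is not even in 2NF.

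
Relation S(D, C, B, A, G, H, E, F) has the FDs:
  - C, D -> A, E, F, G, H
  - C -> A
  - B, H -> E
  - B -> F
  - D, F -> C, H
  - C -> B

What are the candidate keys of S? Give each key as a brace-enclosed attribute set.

No FD produces {D}, so it must be in every candidate key.
{B, D}⁺ = {A, B, C, D, E, F, G, H} — all of the relation — so {B, D} is a candidate key.
{C, D}⁺ = {A, B, C, D, E, F, G, H} — all of the relation — so {C, D} is a candidate key.
{D, F}⁺ = {A, B, C, D, E, F, G, H} — all of the relation — so {D, F} is a candidate key.
Any other superkey properly contains one of these, so there are no further candidate keys.

{B, D}, {C, D}, {D, F}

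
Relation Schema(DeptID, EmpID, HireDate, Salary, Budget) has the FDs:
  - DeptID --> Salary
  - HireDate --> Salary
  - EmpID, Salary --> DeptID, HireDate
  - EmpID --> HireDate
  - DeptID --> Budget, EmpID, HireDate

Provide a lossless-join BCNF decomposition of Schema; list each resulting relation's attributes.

Candidate keys of the original relation: {DeptID}, {EmpID}.
Within {Budget, DeptID, EmpID, HireDate, Salary}: {HireDate}⁺ ∩ {Budget, DeptID, EmpID, HireDate, Salary} = {HireDate, Salary}, not the whole set, so HireDate --> Salary violates BCNF; decompose into {HireDate, Salary} and {Budget, DeptID, EmpID, HireDate}.
{HireDate, Salary} is in BCNF.
{Budget, DeptID, EmpID, HireDate} is in BCNF.

{Budget, DeptID, EmpID, HireDate}; {HireDate, Salary}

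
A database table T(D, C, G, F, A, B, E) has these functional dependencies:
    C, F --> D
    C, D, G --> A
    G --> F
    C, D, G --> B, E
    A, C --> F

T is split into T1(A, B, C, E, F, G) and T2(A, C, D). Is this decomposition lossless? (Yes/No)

Yes

The shared attributes are {A, C} and {A, C}⁺ = {A, C, D, F}.
Since T2 ⊆ {A, C, D, F}, the intersection is a superkey of T2; the decomposition is lossless.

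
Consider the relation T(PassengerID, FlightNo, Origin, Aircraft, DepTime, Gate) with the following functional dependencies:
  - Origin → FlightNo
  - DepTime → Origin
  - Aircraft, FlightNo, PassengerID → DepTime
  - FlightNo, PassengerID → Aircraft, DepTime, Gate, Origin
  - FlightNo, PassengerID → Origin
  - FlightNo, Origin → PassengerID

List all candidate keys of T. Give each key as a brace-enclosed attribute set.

{DepTime}, {FlightNo, PassengerID}, {Origin}

Closure of {DepTime} is {Aircraft, DepTime, FlightNo, Gate, Origin, PassengerID}, the whole schema; {DepTime} is a candidate key.
Closure of {Origin} is {Aircraft, DepTime, FlightNo, Gate, Origin, PassengerID}, the whole schema; {Origin} is a candidate key.
Closure of {FlightNo, PassengerID} is {Aircraft, DepTime, FlightNo, Gate, Origin, PassengerID}, the whole schema; {FlightNo, PassengerID} is a candidate key.
Any other superkey properly contains one of these, so there are no further candidate keys.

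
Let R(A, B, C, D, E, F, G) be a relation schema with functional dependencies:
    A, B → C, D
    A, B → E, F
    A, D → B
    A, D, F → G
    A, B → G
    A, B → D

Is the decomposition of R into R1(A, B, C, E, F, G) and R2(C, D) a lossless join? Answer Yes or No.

No

R1 ∩ R2 = {C}; its closure under F is {C}.
Neither R1 nor R2 is contained in that closure, so the decomposition is lossy.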